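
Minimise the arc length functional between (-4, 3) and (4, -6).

Arc-length functional: J[y] = ∫ sqrt(1 + (y')^2) dx.
Lagrangian L = sqrt(1 + (y')^2) has no explicit y dependence, so ∂L/∂y = 0 and the Euler-Lagrange equation gives
    d/dx( y' / sqrt(1 + (y')^2) ) = 0  ⇒  y' / sqrt(1 + (y')^2) = const.
Hence y' is constant, so y(x) is affine.
Fitting the endpoints (-4, 3) and (4, -6):
    slope m = ((-6) − 3) / (4 − (-4)) = -9/8,
    intercept c = 3 − m·(-4) = -3/2.
Extremal: y(x) = (-9/8) x - 3/2.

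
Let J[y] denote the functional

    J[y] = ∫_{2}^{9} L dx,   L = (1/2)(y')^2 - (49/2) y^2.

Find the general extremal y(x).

The Lagrangian is L = (1/2)(y')^2 - (49/2) y^2.
∂L/∂y = -49y.
∂L/∂y' = y'.
The Euler-Lagrange equation d/dx(∂L/∂y') − ∂L/∂y = 0 becomes:
    y'' + 49 y = 0
General solution: y(x) = A sin(7x) + B cos(7x), where A and B are arbitrary constants fixed by the endpoint conditions.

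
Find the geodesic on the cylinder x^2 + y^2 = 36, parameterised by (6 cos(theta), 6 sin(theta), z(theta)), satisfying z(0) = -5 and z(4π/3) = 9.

Parameterise the cylinder of radius R = 6 as
    r(θ) = (6 cos θ, 6 sin θ, z(θ)).
The arc-length element is
    ds = sqrt(36 + (dz/dθ)^2) dθ,
so the Lagrangian is L = sqrt(36 + z'^2).
L depends on z' only, not on z or θ, so ∂L/∂z = 0 and
    ∂L/∂z' = z' / sqrt(36 + z'^2).
The Euler-Lagrange equation gives
    d/dθ( z' / sqrt(36 + z'^2) ) = 0,
so z' is constant. Integrating once:
    z(θ) = a θ + b,
a helix on the cylinder (a straight line when the cylinder is unrolled). The constants a, b are determined by the endpoint conditions.
With endpoint conditions z(0) = -5 and z(4π/3) = 9: from z(0) = b we get b = -5, and a·4π/3 + -5 = 9 gives a = 21/(2π), so
    z(θ) = (21/(2π)) θ − 5.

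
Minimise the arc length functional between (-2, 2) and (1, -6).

Arc-length functional: J[y] = ∫ sqrt(1 + (y')^2) dx.
Lagrangian L = sqrt(1 + (y')^2) has no explicit y dependence, so ∂L/∂y = 0 and the Euler-Lagrange equation gives
    d/dx( y' / sqrt(1 + (y')^2) ) = 0  ⇒  y' / sqrt(1 + (y')^2) = const.
Hence y' is constant, so y(x) is affine.
Fitting the endpoints (-2, 2) and (1, -6):
    slope m = ((-6) − 2) / (1 − (-2)) = -8/3,
    intercept c = 2 − m·(-2) = -10/3.
Extremal: y(x) = (-8/3) x - 10/3.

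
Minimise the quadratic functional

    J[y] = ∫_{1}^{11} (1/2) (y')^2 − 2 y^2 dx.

The Lagrangian is L = (1/2) (y')^2 − 2 y^2.
Compute ∂L/∂y = -4y, ∂L/∂y' = y'.
The Euler-Lagrange equation d/dx(∂L/∂y') − ∂L/∂y = 0 reduces to
    y'' + 4 y = 0.
Its general solution is
    y(x) = A sin(2x) + B cos(2x),
with A, B fixed by the endpoint conditions.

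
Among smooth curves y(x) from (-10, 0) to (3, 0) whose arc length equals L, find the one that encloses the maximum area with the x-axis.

Set up the augmented Lagrangian using a multiplier λ for the length constraint:
    F(y, y') = y − λ sqrt(1 + y'^2).
F has no explicit x dependence, so the Beltrami identity yields a first integral
    F − y' ∂F/∂y' = C.
Compute ∂F/∂y' = −λ y' / sqrt(1 + y'^2). Then
    y − λ sqrt(1 + y'^2) + λ y'^2 / sqrt(1 + y'^2) = C
    ⇒  y − λ / sqrt(1 + y'^2) = C.
Solving for y' and integrating gives
    (x − a)^2 + (y − b)^2 = λ^2,
a circular arc of radius λ. The constants a, b are determined by the endpoint conditions y(-10) = y(3) = 0, and λ is fixed implicitly by the length constraint
    ∫_{-10}^{3} sqrt(1 + y'^2) dx = L.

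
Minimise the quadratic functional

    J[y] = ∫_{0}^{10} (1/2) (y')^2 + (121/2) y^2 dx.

The Lagrangian is L = (1/2) (y')^2 + (121/2) y^2.
Compute ∂L/∂y = 121y, ∂L/∂y' = y'.
The Euler-Lagrange equation d/dx(∂L/∂y') − ∂L/∂y = 0 reduces to
    y'' − 121 y = 0.
Its general solution is
    y(x) = A e^(11x) + B e^(−11x),
with A, B fixed by the endpoint conditions.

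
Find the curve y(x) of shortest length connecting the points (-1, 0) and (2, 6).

Arc-length functional: J[y] = ∫ sqrt(1 + (y')^2) dx.
Lagrangian L = sqrt(1 + (y')^2) has no explicit y dependence, so ∂L/∂y = 0 and the Euler-Lagrange equation gives
    d/dx( y' / sqrt(1 + (y')^2) ) = 0  ⇒  y' / sqrt(1 + (y')^2) = const.
Hence y' is constant, so y(x) is affine.
Fitting the endpoints (-1, 0) and (2, 6):
    slope m = (6 − 0) / (2 − (-1)) = 2,
    intercept c = 0 − m·(-1) = 2.
Extremal: y(x) = 2 x + 2.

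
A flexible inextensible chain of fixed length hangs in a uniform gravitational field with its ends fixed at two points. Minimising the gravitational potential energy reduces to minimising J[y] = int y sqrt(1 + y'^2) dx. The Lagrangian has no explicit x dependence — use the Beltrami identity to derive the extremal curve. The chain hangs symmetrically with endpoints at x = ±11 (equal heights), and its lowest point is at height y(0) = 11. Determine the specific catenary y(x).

The Lagrangian L(y, y') = y sqrt(1 + y'^2) has no explicit x dependence, so the Beltrami identity applies:
    L − y' ∂L/∂y' = C.
Compute ∂L/∂y' = y · y' / sqrt(1 + y'^2). Then
    L − y' ∂L/∂y'
    = y sqrt(1 + y'^2) − y · y'^2 / sqrt(1 + y'^2)
    = y (1 + y'^2 − y'^2) / sqrt(1 + y'^2)
    = y / sqrt(1 + y'^2) = C.
Squaring gives y^2 = C^2 (1 + y'^2), i.e.
    y'^2 = y^2 / C^2 − 1.
Separating variables,
    dy / sqrt(y^2 − C^2) = dx / C,
and integrating gives arccosh(y / C) = (x − a)/C, so
    y(x) = C cosh((x − a)/C),
the catenary. The constants C and a are fixed by the two endpoint conditions (and, for the hanging-chain problem, the length constraint selects C).
Now fit the given data. The endpoints x = ±11 are symmetric at equal height, so the catenary is even about its minimum: a = 0 and y(x) = C cosh(x/C). The lowest point is y(0) = C cosh(0) = C, and we are told y(0) = 11, so C = 11. Therefore
    y(x) = 11 cosh(x/11),
and at the endpoints
    y(±11) = 11 cosh(11/11).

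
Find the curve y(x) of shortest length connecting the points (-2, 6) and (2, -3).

Arc-length functional: J[y] = ∫ sqrt(1 + (y')^2) dx.
Lagrangian L = sqrt(1 + (y')^2) has no explicit y dependence, so ∂L/∂y = 0 and the Euler-Lagrange equation gives
    d/dx( y' / sqrt(1 + (y')^2) ) = 0  ⇒  y' / sqrt(1 + (y')^2) = const.
Hence y' is constant, so y(x) is affine.
Fitting the endpoints (-2, 6) and (2, -3):
    slope m = ((-3) − 6) / (2 − (-2)) = -9/4,
    intercept c = 6 − m·(-2) = 3/2.
Extremal: y(x) = (-9/4) x + 3/2.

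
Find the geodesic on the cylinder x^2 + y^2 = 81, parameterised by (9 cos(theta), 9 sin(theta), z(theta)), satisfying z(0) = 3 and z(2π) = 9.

Parameterise the cylinder of radius R = 9 as
    r(θ) = (9 cos θ, 9 sin θ, z(θ)).
The arc-length element is
    ds = sqrt(81 + (dz/dθ)^2) dθ,
so the Lagrangian is L = sqrt(81 + z'^2).
L depends on z' only, not on z or θ, so ∂L/∂z = 0 and
    ∂L/∂z' = z' / sqrt(81 + z'^2).
The Euler-Lagrange equation gives
    d/dθ( z' / sqrt(81 + z'^2) ) = 0,
so z' is constant. Integrating once:
    z(θ) = a θ + b,
a helix on the cylinder (a straight line when the cylinder is unrolled). The constants a, b are determined by the endpoint conditions.
With endpoint conditions z(0) = 3 and z(2π) = 9: from z(0) = b we get b = 3, and a·2π + 3 = 9 gives a = 3/π, so
    z(θ) = (3/π) θ + 3.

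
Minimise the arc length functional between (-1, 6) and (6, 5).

Arc-length functional: J[y] = ∫ sqrt(1 + (y')^2) dx.
Lagrangian L = sqrt(1 + (y')^2) has no explicit y dependence, so ∂L/∂y = 0 and the Euler-Lagrange equation gives
    d/dx( y' / sqrt(1 + (y')^2) ) = 0  ⇒  y' / sqrt(1 + (y')^2) = const.
Hence y' is constant, so y(x) is affine.
Fitting the endpoints (-1, 6) and (6, 5):
    slope m = (5 − 6) / (6 − (-1)) = -1/7,
    intercept c = 6 − m·(-1) = 41/7.
Extremal: y(x) = (-1/7) x + 41/7.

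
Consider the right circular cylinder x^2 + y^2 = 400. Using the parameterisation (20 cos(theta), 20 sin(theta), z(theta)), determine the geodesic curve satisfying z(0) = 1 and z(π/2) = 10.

Parameterise the cylinder of radius R = 20 as
    r(θ) = (20 cos θ, 20 sin θ, z(θ)).
The arc-length element is
    ds = sqrt(400 + (dz/dθ)^2) dθ,
so the Lagrangian is L = sqrt(400 + z'^2).
L depends on z' only, not on z or θ, so ∂L/∂z = 0 and
    ∂L/∂z' = z' / sqrt(400 + z'^2).
The Euler-Lagrange equation gives
    d/dθ( z' / sqrt(400 + z'^2) ) = 0,
so z' is constant. Integrating once:
    z(θ) = a θ + b,
a helix on the cylinder (a straight line when the cylinder is unrolled). The constants a, b are determined by the endpoint conditions.
With endpoint conditions z(0) = 1 and z(π/2) = 10: from z(0) = b we get b = 1, and a·π/2 + 1 = 10 gives a = 18/π, so
    z(θ) = (18/π) θ + 1.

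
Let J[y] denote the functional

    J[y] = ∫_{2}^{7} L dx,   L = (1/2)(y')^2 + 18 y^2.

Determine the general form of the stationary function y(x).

The Lagrangian is L = (1/2)(y')^2 + 18 y^2.
∂L/∂y = 36y.
∂L/∂y' = y'.
The Euler-Lagrange equation d/dx(∂L/∂y') − ∂L/∂y = 0 becomes:
    y'' - 36 y = 0
General solution: y(x) = A e^(6x) + B e^(-6x), where A and B are arbitrary constants fixed by the endpoint conditions.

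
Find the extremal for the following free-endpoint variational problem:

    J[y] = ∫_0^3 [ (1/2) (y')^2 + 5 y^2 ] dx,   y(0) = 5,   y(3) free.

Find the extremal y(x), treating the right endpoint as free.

The Lagrangian L = (1/2) (y')^2 + 5 y^2 gives
    ∂L/∂y = 10 y,   ∂L/∂y' = y'.
Euler-Lagrange: y'' − 10 y = 0.
With k = sqrt(10), the general solution is
    y(x) = A cosh(sqrt(10) x) + B sinh(sqrt(10) x).
Fixed left endpoint y(0) = 5 ⇒ A = 5.
The right endpoint x = 3 is free, so the natural (transversality) condition is ∂L/∂y' |_{x=3} = 0, i.e. y'(3) = 0.
Compute y'(x) = A k sinh(k x) + B k cosh(k x), so
    y'(3) = A k sinh(k·3) + B k cosh(k·3) = 0
    ⇒ B = −A tanh(k·3) = − 5 tanh(sqrt(10)·3).
Therefore the extremal is
    y(x) = 5 cosh(sqrt(10) x) − 5 tanh(sqrt(10)·3) sinh(sqrt(10) x).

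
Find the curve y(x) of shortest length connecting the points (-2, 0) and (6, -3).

Arc-length functional: J[y] = ∫ sqrt(1 + (y')^2) dx.
Lagrangian L = sqrt(1 + (y')^2) has no explicit y dependence, so ∂L/∂y = 0 and the Euler-Lagrange equation gives
    d/dx( y' / sqrt(1 + (y')^2) ) = 0  ⇒  y' / sqrt(1 + (y')^2) = const.
Hence y' is constant, so y(x) is affine.
Fitting the endpoints (-2, 0) and (6, -3):
    slope m = ((-3) − 0) / (6 − (-2)) = -3/8,
    intercept c = 0 − m·(-2) = -3/4.
Extremal: y(x) = (-3/8) x - 3/4.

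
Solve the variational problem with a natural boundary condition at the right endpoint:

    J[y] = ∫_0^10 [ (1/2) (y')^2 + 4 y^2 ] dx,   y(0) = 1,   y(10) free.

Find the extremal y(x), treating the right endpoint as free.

The Lagrangian L = (1/2) (y')^2 + 4 y^2 gives
    ∂L/∂y = 8 y,   ∂L/∂y' = y'.
Euler-Lagrange: y'' − 8 y = 0.
With k = sqrt(8), the general solution is
    y(x) = A cosh(sqrt(8) x) + B sinh(sqrt(8) x).
Fixed left endpoint y(0) = 1 ⇒ A = 1.
The right endpoint x = 10 is free, so the natural (transversality) condition is ∂L/∂y' |_{x=10} = 0, i.e. y'(10) = 0.
Compute y'(x) = A k sinh(k x) + B k cosh(k x), so
    y'(10) = A k sinh(k·10) + B k cosh(k·10) = 0
    ⇒ B = −A tanh(k·10) = − tanh(sqrt(8)·10).
Therefore the extremal is
    y(x) = cosh(sqrt(8) x) − tanh(sqrt(8)·10) sinh(sqrt(8) x).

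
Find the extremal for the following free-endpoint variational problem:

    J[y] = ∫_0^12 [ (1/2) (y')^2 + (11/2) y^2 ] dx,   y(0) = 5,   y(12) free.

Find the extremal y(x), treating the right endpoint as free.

The Lagrangian L = (1/2) (y')^2 + (11/2) y^2 gives
    ∂L/∂y = 11 y,   ∂L/∂y' = y'.
Euler-Lagrange: y'' − 11 y = 0.
With k = sqrt(11), the general solution is
    y(x) = A cosh(sqrt(11) x) + B sinh(sqrt(11) x).
Fixed left endpoint y(0) = 5 ⇒ A = 5.
The right endpoint x = 12 is free, so the natural (transversality) condition is ∂L/∂y' |_{x=12} = 0, i.e. y'(12) = 0.
Compute y'(x) = A k sinh(k x) + B k cosh(k x), so
    y'(12) = A k sinh(k·12) + B k cosh(k·12) = 0
    ⇒ B = −A tanh(k·12) = − 5 tanh(sqrt(11)·12).
Therefore the extremal is
    y(x) = 5 cosh(sqrt(11) x) − 5 tanh(sqrt(11)·12) sinh(sqrt(11) x).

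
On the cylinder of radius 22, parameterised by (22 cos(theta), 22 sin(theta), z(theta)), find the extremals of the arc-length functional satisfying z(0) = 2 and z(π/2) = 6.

Parameterise the cylinder of radius R = 22 as
    r(θ) = (22 cos θ, 22 sin θ, z(θ)).
The arc-length element is
    ds = sqrt(484 + (dz/dθ)^2) dθ,
so the Lagrangian is L = sqrt(484 + z'^2).
L depends on z' only, not on z or θ, so ∂L/∂z = 0 and
    ∂L/∂z' = z' / sqrt(484 + z'^2).
The Euler-Lagrange equation gives
    d/dθ( z' / sqrt(484 + z'^2) ) = 0,
so z' is constant. Integrating once:
    z(θ) = a θ + b,
a helix on the cylinder (a straight line when the cylinder is unrolled). The constants a, b are determined by the endpoint conditions.
With endpoint conditions z(0) = 2 and z(π/2) = 6: from z(0) = b we get b = 2, and a·π/2 + 2 = 6 gives a = 8/π, so
    z(θ) = (8/π) θ + 2.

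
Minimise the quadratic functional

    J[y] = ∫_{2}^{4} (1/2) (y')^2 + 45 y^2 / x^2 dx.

The Lagrangian is L = (1/2) (y')^2 + 45 y^2 / x^2.
Compute ∂L/∂y = 90y/x^2, ∂L/∂y' = y'.
The Euler-Lagrange equation d/dx(∂L/∂y') − ∂L/∂y = 0 reduces to
    y'' − 90/x^2 · y = 0  (x > 0).
Its general solution is
    y(x) = A x^10 + B x^(-9),
with A, B fixed by the endpoint conditions.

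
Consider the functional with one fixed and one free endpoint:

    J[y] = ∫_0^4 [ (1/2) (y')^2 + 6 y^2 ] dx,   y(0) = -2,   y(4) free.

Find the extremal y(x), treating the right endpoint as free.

The Lagrangian L = (1/2) (y')^2 + 6 y^2 gives
    ∂L/∂y = 12 y,   ∂L/∂y' = y'.
Euler-Lagrange: y'' − 12 y = 0.
With k = sqrt(12), the general solution is
    y(x) = A cosh(sqrt(12) x) + B sinh(sqrt(12) x).
Fixed left endpoint y(0) = -2 ⇒ A = -2.
The right endpoint x = 4 is free, so the natural (transversality) condition is ∂L/∂y' |_{x=4} = 0, i.e. y'(4) = 0.
Compute y'(x) = A k sinh(k x) + B k cosh(k x), so
    y'(4) = A k sinh(k·4) + B k cosh(k·4) = 0
    ⇒ B = −A tanh(k·4) = 2 tanh(sqrt(12)·4).
Therefore the extremal is
    y(x) = −2 cosh(sqrt(12) x) + 2 tanh(sqrt(12)·4) sinh(sqrt(12) x).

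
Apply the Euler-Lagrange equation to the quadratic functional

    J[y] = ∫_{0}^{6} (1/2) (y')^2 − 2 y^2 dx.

The Lagrangian is L = (1/2) (y')^2 − 2 y^2.
Compute ∂L/∂y = -4y, ∂L/∂y' = y'.
The Euler-Lagrange equation d/dx(∂L/∂y') − ∂L/∂y = 0 reduces to
    y'' + 4 y = 0.
Its general solution is
    y(x) = A sin(2x) + B cos(2x),
with A, B fixed by the endpoint conditions.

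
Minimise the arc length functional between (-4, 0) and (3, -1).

Arc-length functional: J[y] = ∫ sqrt(1 + (y')^2) dx.
Lagrangian L = sqrt(1 + (y')^2) has no explicit y dependence, so ∂L/∂y = 0 and the Euler-Lagrange equation gives
    d/dx( y' / sqrt(1 + (y')^2) ) = 0  ⇒  y' / sqrt(1 + (y')^2) = const.
Hence y' is constant, so y(x) is affine.
Fitting the endpoints (-4, 0) and (3, -1):
    slope m = ((-1) − 0) / (3 − (-4)) = -1/7,
    intercept c = 0 − m·(-4) = -4/7.
Extremal: y(x) = (-1/7) x - 4/7.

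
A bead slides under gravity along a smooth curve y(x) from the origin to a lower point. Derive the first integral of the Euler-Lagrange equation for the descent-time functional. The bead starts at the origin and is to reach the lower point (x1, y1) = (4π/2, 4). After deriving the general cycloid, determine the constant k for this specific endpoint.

The Lagrangian L = sqrt((1 + y'^2) / y) has no explicit x dependence, so the Beltrami identity applies:
    L − y' ∂L/∂y' = C.
Compute ∂L/∂y' = y' / sqrt(y (1 + y'^2)).
Substitute:
    sqrt((1 + y'^2)/y) − y'·y' / sqrt(y (1 + y'^2))
    = (1 + y'^2) / sqrt(y (1 + y'^2)) − y'^2 / sqrt(y (1 + y'^2))
    = 1 / sqrt(y (1 + y'^2)) = C.
Squaring and rearranging gives the first integral
    y (1 + y'^2) = 1/C^2 =: k   (constant).
Solving this first-order ODE by the substitution
    y = (k/2)(1 − cos θ)
yields the cycloid parameterisation
    x(θ) = (k/2)(θ − sin θ),   y(θ) = (k/2)(1 − cos θ).
The constant k is fixed by the endpoint condition.
Now fit the given lower endpoint (x1, y1) = (4π/2, 4). At the bottom of the first arch (θ = π), the parametric equations give
    y(π) = (k/2)(1 − cos π) = k,
    x(π) = (k/2)(π − sin π) = kπ/2.
Matching y(π) = 4 gives k = 4, consistent with x(π) = 4π/2. Therefore the specific cycloid is
    x(θ) = (4/2)(θ − sin θ),   y(θ) = (4/2)(1 − cos θ).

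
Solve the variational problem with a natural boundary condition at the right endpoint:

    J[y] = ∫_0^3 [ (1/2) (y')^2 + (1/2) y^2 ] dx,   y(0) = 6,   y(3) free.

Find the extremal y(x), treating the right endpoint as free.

The Lagrangian L = (1/2) (y')^2 + (1/2) y^2 gives
    ∂L/∂y = 1 y,   ∂L/∂y' = y'.
Euler-Lagrange: y'' − y = 0.
With k = 1, the general solution is
    y(x) = A cosh(x) + B sinh(x).
Fixed left endpoint y(0) = 6 ⇒ A = 6.
The right endpoint x = 3 is free, so the natural (transversality) condition is ∂L/∂y' |_{x=3} = 0, i.e. y'(3) = 0.
Compute y'(x) = A k sinh(k x) + B k cosh(k x), so
    y'(3) = A k sinh(k·3) + B k cosh(k·3) = 0
    ⇒ B = −A tanh(k·3) = − 6 tanh(1·3).
Therefore the extremal is
    y(x) = 6 cosh(1 x) − 6 tanh(1·3) sinh(1 x).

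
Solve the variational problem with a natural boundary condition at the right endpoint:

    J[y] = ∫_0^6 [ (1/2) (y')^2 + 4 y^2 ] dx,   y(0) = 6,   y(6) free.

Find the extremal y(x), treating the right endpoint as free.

The Lagrangian L = (1/2) (y')^2 + 4 y^2 gives
    ∂L/∂y = 8 y,   ∂L/∂y' = y'.
Euler-Lagrange: y'' − 8 y = 0.
With k = sqrt(8), the general solution is
    y(x) = A cosh(sqrt(8) x) + B sinh(sqrt(8) x).
Fixed left endpoint y(0) = 6 ⇒ A = 6.
The right endpoint x = 6 is free, so the natural (transversality) condition is ∂L/∂y' |_{x=6} = 0, i.e. y'(6) = 0.
Compute y'(x) = A k sinh(k x) + B k cosh(k x), so
    y'(6) = A k sinh(k·6) + B k cosh(k·6) = 0
    ⇒ B = −A tanh(k·6) = − 6 tanh(sqrt(8)·6).
Therefore the extremal is
    y(x) = 6 cosh(sqrt(8) x) − 6 tanh(sqrt(8)·6) sinh(sqrt(8) x).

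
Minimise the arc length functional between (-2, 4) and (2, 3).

Arc-length functional: J[y] = ∫ sqrt(1 + (y')^2) dx.
Lagrangian L = sqrt(1 + (y')^2) has no explicit y dependence, so ∂L/∂y = 0 and the Euler-Lagrange equation gives
    d/dx( y' / sqrt(1 + (y')^2) ) = 0  ⇒  y' / sqrt(1 + (y')^2) = const.
Hence y' is constant, so y(x) is affine.
Fitting the endpoints (-2, 4) and (2, 3):
    slope m = (3 − 4) / (2 − (-2)) = -1/4,
    intercept c = 4 − m·(-2) = 7/2.
Extremal: y(x) = (-1/4) x + 7/2.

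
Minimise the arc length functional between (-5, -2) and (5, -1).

Arc-length functional: J[y] = ∫ sqrt(1 + (y')^2) dx.
Lagrangian L = sqrt(1 + (y')^2) has no explicit y dependence, so ∂L/∂y = 0 and the Euler-Lagrange equation gives
    d/dx( y' / sqrt(1 + (y')^2) ) = 0  ⇒  y' / sqrt(1 + (y')^2) = const.
Hence y' is constant, so y(x) is affine.
Fitting the endpoints (-5, -2) and (5, -1):
    slope m = ((-1) − (-2)) / (5 − (-5)) = 1/10,
    intercept c = (-2) − m·(-5) = -3/2.
Extremal: y(x) = (1/10) x - 3/2.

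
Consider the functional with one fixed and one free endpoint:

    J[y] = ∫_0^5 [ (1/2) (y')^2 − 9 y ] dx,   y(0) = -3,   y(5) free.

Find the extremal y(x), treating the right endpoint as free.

The Lagrangian L = (1/2) (y')^2 − 9 y gives
    ∂L/∂y = −9,   ∂L/∂y' = y'.
Euler-Lagrange: d/dx(y') − (−9) = 0, i.e. y'' + 9 = 0, so
    y(x) = −(9/2) x^2 + C1 x + C2.
Fixed left endpoint y(0) = -3 ⇒ C2 = -3.
The right endpoint x = 5 is free, so the natural (transversality) condition is ∂L/∂y' |_{x=5} = 0, i.e. y'(5) = 0.
Compute y'(x) = −9 x + C1, so y'(5) = −45 + C1 = 0 ⇒ C1 = 45.
Therefore the extremal is
    y(x) = −(9/2) x^2 + 45 x − 3.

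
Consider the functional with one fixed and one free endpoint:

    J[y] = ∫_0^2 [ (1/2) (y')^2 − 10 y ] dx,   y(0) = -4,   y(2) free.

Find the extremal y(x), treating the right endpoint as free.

The Lagrangian L = (1/2) (y')^2 − 10 y gives
    ∂L/∂y = −10,   ∂L/∂y' = y'.
Euler-Lagrange: d/dx(y') − (−10) = 0, i.e. y'' + 10 = 0, so
    y(x) = −(10/2) x^2 + C1 x + C2.
Fixed left endpoint y(0) = -4 ⇒ C2 = -4.
The right endpoint x = 2 is free, so the natural (transversality) condition is ∂L/∂y' |_{x=2} = 0, i.e. y'(2) = 0.
Compute y'(x) = −10 x + C1, so y'(2) = −20 + C1 = 0 ⇒ C1 = 20.
Therefore the extremal is
    y(x) = −5 x^2 + 20 x − 4.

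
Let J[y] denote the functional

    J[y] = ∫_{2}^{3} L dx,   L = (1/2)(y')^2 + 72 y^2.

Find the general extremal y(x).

The Lagrangian is L = (1/2)(y')^2 + 72 y^2.
∂L/∂y = 144y.
∂L/∂y' = y'.
The Euler-Lagrange equation d/dx(∂L/∂y') − ∂L/∂y = 0 becomes:
    y'' - 144 y = 0
General solution: y(x) = A e^(12x) + B e^(-12x), where A and B are arbitrary constants fixed by the endpoint conditions.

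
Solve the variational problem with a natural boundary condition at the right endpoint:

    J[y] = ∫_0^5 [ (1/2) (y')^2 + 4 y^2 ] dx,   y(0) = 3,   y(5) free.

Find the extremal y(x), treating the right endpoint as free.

The Lagrangian L = (1/2) (y')^2 + 4 y^2 gives
    ∂L/∂y = 8 y,   ∂L/∂y' = y'.
Euler-Lagrange: y'' − 8 y = 0.
With k = sqrt(8), the general solution is
    y(x) = A cosh(sqrt(8) x) + B sinh(sqrt(8) x).
Fixed left endpoint y(0) = 3 ⇒ A = 3.
The right endpoint x = 5 is free, so the natural (transversality) condition is ∂L/∂y' |_{x=5} = 0, i.e. y'(5) = 0.
Compute y'(x) = A k sinh(k x) + B k cosh(k x), so
    y'(5) = A k sinh(k·5) + B k cosh(k·5) = 0
    ⇒ B = −A tanh(k·5) = − 3 tanh(sqrt(8)·5).
Therefore the extremal is
    y(x) = 3 cosh(sqrt(8) x) − 3 tanh(sqrt(8)·5) sinh(sqrt(8) x).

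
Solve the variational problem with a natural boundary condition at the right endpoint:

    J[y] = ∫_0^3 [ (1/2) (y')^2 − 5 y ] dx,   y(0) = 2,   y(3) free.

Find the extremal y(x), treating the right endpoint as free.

The Lagrangian L = (1/2) (y')^2 − 5 y gives
    ∂L/∂y = −5,   ∂L/∂y' = y'.
Euler-Lagrange: d/dx(y') − (−5) = 0, i.e. y'' + 5 = 0, so
    y(x) = −(5/2) x^2 + C1 x + C2.
Fixed left endpoint y(0) = 2 ⇒ C2 = 2.
The right endpoint x = 3 is free, so the natural (transversality) condition is ∂L/∂y' |_{x=3} = 0, i.e. y'(3) = 0.
Compute y'(x) = −5 x + C1, so y'(3) = −15 + C1 = 0 ⇒ C1 = 15.
Therefore the extremal is
    y(x) = −(5/2) x^2 + 15 x + 2.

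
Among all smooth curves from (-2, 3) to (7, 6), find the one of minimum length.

Arc-length functional: J[y] = ∫ sqrt(1 + (y')^2) dx.
Lagrangian L = sqrt(1 + (y')^2) has no explicit y dependence, so ∂L/∂y = 0 and the Euler-Lagrange equation gives
    d/dx( y' / sqrt(1 + (y')^2) ) = 0  ⇒  y' / sqrt(1 + (y')^2) = const.
Hence y' is constant, so y(x) is affine.
Fitting the endpoints (-2, 3) and (7, 6):
    slope m = (6 − 3) / (7 − (-2)) = 1/3,
    intercept c = 3 − m·(-2) = 11/3.
Extremal: y(x) = (1/3) x + 11/3.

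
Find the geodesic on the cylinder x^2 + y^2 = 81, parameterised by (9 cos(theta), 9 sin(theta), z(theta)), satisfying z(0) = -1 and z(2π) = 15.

Parameterise the cylinder of radius R = 9 as
    r(θ) = (9 cos θ, 9 sin θ, z(θ)).
The arc-length element is
    ds = sqrt(81 + (dz/dθ)^2) dθ,
so the Lagrangian is L = sqrt(81 + z'^2).
L depends on z' only, not on z or θ, so ∂L/∂z = 0 and
    ∂L/∂z' = z' / sqrt(81 + z'^2).
The Euler-Lagrange equation gives
    d/dθ( z' / sqrt(81 + z'^2) ) = 0,
so z' is constant. Integrating once:
    z(θ) = a θ + b,
a helix on the cylinder (a straight line when the cylinder is unrolled). The constants a, b are determined by the endpoint conditions.
With endpoint conditions z(0) = -1 and z(2π) = 15: from z(0) = b we get b = -1, and a·2π + -1 = 15 gives a = 8/π, so
    z(θ) = (8/π) θ − 1.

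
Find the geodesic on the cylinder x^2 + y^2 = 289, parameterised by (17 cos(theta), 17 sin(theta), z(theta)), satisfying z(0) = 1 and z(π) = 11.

Parameterise the cylinder of radius R = 17 as
    r(θ) = (17 cos θ, 17 sin θ, z(θ)).
The arc-length element is
    ds = sqrt(289 + (dz/dθ)^2) dθ,
so the Lagrangian is L = sqrt(289 + z'^2).
L depends on z' only, not on z or θ, so ∂L/∂z = 0 and
    ∂L/∂z' = z' / sqrt(289 + z'^2).
The Euler-Lagrange equation gives
    d/dθ( z' / sqrt(289 + z'^2) ) = 0,
so z' is constant. Integrating once:
    z(θ) = a θ + b,
a helix on the cylinder (a straight line when the cylinder is unrolled). The constants a, b are determined by the endpoint conditions.
With endpoint conditions z(0) = 1 and z(π) = 11: from z(0) = b we get b = 1, and a·π + 1 = 11 gives a = 10/π, so
    z(θ) = (10/π) θ + 1.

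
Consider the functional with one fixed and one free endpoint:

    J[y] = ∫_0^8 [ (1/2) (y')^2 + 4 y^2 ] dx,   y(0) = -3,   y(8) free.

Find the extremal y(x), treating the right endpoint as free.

The Lagrangian L = (1/2) (y')^2 + 4 y^2 gives
    ∂L/∂y = 8 y,   ∂L/∂y' = y'.
Euler-Lagrange: y'' − 8 y = 0.
With k = sqrt(8), the general solution is
    y(x) = A cosh(sqrt(8) x) + B sinh(sqrt(8) x).
Fixed left endpoint y(0) = -3 ⇒ A = -3.
The right endpoint x = 8 is free, so the natural (transversality) condition is ∂L/∂y' |_{x=8} = 0, i.e. y'(8) = 0.
Compute y'(x) = A k sinh(k x) + B k cosh(k x), so
    y'(8) = A k sinh(k·8) + B k cosh(k·8) = 0
    ⇒ B = −A tanh(k·8) = 3 tanh(sqrt(8)·8).
Therefore the extremal is
    y(x) = −3 cosh(sqrt(8) x) + 3 tanh(sqrt(8)·8) sinh(sqrt(8) x).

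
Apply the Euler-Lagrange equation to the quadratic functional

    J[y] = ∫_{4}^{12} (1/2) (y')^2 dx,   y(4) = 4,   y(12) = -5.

The Lagrangian is L = (1/2) (y')^2.
Compute ∂L/∂y = 0, ∂L/∂y' = y'.
The Euler-Lagrange equation d/dx(∂L/∂y') − ∂L/∂y = 0 reduces to
    y'' = 0.
Its general solution is
    y(x) = A x + B,
with A, B fixed by the endpoint conditions.
Applying the endpoint conditions y(4) = 4 and y(12) = -5: solve A·4 + B = 4 and A·12 + B = -5. Subtracting gives A(12 − 4) = -5 − 4, so A = -9/8, and B = 4 − A·4 = 17/2. Therefore
    y(x) = (-9/8) x + 17/2.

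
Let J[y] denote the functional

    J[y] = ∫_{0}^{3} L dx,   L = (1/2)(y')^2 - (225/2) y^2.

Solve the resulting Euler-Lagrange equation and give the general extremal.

The Lagrangian is L = (1/2)(y')^2 - (225/2) y^2.
∂L/∂y = -225y.
∂L/∂y' = y'.
The Euler-Lagrange equation d/dx(∂L/∂y') − ∂L/∂y = 0 becomes:
    y'' + 225 y = 0
General solution: y(x) = A sin(15x) + B cos(15x), where A and B are arbitrary constants fixed by the endpoint conditions.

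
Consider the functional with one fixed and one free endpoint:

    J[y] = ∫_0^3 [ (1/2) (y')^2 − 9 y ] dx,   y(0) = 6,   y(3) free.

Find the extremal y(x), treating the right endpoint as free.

The Lagrangian L = (1/2) (y')^2 − 9 y gives
    ∂L/∂y = −9,   ∂L/∂y' = y'.
Euler-Lagrange: d/dx(y') − (−9) = 0, i.e. y'' + 9 = 0, so
    y(x) = −(9/2) x^2 + C1 x + C2.
Fixed left endpoint y(0) = 6 ⇒ C2 = 6.
The right endpoint x = 3 is free, so the natural (transversality) condition is ∂L/∂y' |_{x=3} = 0, i.e. y'(3) = 0.
Compute y'(x) = −9 x + C1, so y'(3) = −27 + C1 = 0 ⇒ C1 = 27.
Therefore the extremal is
    y(x) = −(9/2) x^2 + 27 x + 6.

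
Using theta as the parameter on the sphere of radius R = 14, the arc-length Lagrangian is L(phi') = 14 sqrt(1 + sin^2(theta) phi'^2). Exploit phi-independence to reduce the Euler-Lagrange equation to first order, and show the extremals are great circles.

On the sphere of radius R = 14 with spherical coordinates (θ, φ), the induced metric is
    ds^2 = 196(dθ^2 + sin^2(θ) dφ^2).
Parameterise by θ; the arc-length functional is
    J[φ] = ∫ 14 sqrt(1 + sin^2(θ) (dφ/dθ)^2) dθ,
so L = 14 sqrt(1 + sin^2(θ) φ'^2). Compute
    ∂L/∂φ = 0  (L has no explicit φ dependence),
    ∂L/∂φ' = 14 sin^2(θ) φ' / sqrt(1 + sin^2(θ) φ'^2).
Since ∂L/∂φ = 0, the Euler-Lagrange equation
    d/dθ(∂L/∂φ') − ∂L/∂φ = 0
reduces to d/dθ(∂L/∂φ') = 0, i.e. the momentum conjugate to φ is conserved:
    14 sin^2(θ) φ' / sqrt(1 + sin^2(θ) φ'^2) = C.
The overall factor of 14 is constant, so dividing through gives Clairaut's relation sin^2(θ) φ' / sqrt(1 + sin^2(θ) φ'^2) = C' (with C' = C/14). Solving for φ' and integrating gives the great-circle family
    cot(θ) = A cos(φ − φ_0),
i.e. the intersection of the sphere with a plane through the origin. The two constants A and φ_0 (equivalently C and one phase) are fixed by the two endpoint conditions.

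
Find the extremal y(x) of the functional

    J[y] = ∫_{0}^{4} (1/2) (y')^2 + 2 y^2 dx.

The Lagrangian is L = (1/2) (y')^2 + 2 y^2.
Compute ∂L/∂y = 4y, ∂L/∂y' = y'.
The Euler-Lagrange equation d/dx(∂L/∂y') − ∂L/∂y = 0 reduces to
    y'' − 4 y = 0.
Its general solution is
    y(x) = A e^(2x) + B e^(−2x),
with A, B fixed by the endpoint conditions.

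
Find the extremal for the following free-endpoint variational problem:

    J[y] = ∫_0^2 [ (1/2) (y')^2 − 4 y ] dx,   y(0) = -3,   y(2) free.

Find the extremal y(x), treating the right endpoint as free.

The Lagrangian L = (1/2) (y')^2 − 4 y gives
    ∂L/∂y = −4,   ∂L/∂y' = y'.
Euler-Lagrange: d/dx(y') − (−4) = 0, i.e. y'' + 4 = 0, so
    y(x) = −(4/2) x^2 + C1 x + C2.
Fixed left endpoint y(0) = -3 ⇒ C2 = -3.
The right endpoint x = 2 is free, so the natural (transversality) condition is ∂L/∂y' |_{x=2} = 0, i.e. y'(2) = 0.
Compute y'(x) = −4 x + C1, so y'(2) = −8 + C1 = 0 ⇒ C1 = 8.
Therefore the extremal is
    y(x) = −2 x^2 + 8 x − 3.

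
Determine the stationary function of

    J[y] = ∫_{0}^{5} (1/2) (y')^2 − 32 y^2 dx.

The Lagrangian is L = (1/2) (y')^2 − 32 y^2.
Compute ∂L/∂y = -64y, ∂L/∂y' = y'.
The Euler-Lagrange equation d/dx(∂L/∂y') − ∂L/∂y = 0 reduces to
    y'' + 64 y = 0.
Its general solution is
    y(x) = A sin(8x) + B cos(8x),
with A, B fixed by the endpoint conditions.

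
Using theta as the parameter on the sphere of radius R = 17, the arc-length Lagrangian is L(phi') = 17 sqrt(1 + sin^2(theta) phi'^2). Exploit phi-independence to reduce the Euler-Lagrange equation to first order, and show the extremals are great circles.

On the sphere of radius R = 17 with spherical coordinates (θ, φ), the induced metric is
    ds^2 = 289(dθ^2 + sin^2(θ) dφ^2).
Parameterise by θ; the arc-length functional is
    J[φ] = ∫ 17 sqrt(1 + sin^2(θ) (dφ/dθ)^2) dθ,
so L = 17 sqrt(1 + sin^2(θ) φ'^2). Compute
    ∂L/∂φ = 0  (L has no explicit φ dependence),
    ∂L/∂φ' = 17 sin^2(θ) φ' / sqrt(1 + sin^2(θ) φ'^2).
Since ∂L/∂φ = 0, the Euler-Lagrange equation
    d/dθ(∂L/∂φ') − ∂L/∂φ = 0
reduces to d/dθ(∂L/∂φ') = 0, i.e. the momentum conjugate to φ is conserved:
    17 sin^2(θ) φ' / sqrt(1 + sin^2(θ) φ'^2) = C.
The overall factor of 17 is constant, so dividing through gives Clairaut's relation sin^2(θ) φ' / sqrt(1 + sin^2(θ) φ'^2) = C' (with C' = C/17). Solving for φ' and integrating gives the great-circle family
    cot(θ) = A cos(φ − φ_0),
i.e. the intersection of the sphere with a plane through the origin. The two constants A and φ_0 (equivalently C and one phase) are fixed by the two endpoint conditions.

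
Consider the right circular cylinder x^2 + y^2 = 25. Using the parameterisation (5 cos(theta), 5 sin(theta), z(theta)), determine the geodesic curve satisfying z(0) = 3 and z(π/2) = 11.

Parameterise the cylinder of radius R = 5 as
    r(θ) = (5 cos θ, 5 sin θ, z(θ)).
The arc-length element is
    ds = sqrt(25 + (dz/dθ)^2) dθ,
so the Lagrangian is L = sqrt(25 + z'^2).
L depends on z' only, not on z or θ, so ∂L/∂z = 0 and
    ∂L/∂z' = z' / sqrt(25 + z'^2).
The Euler-Lagrange equation gives
    d/dθ( z' / sqrt(25 + z'^2) ) = 0,
so z' is constant. Integrating once:
    z(θ) = a θ + b,
a helix on the cylinder (a straight line when the cylinder is unrolled). The constants a, b are determined by the endpoint conditions.
With endpoint conditions z(0) = 3 and z(π/2) = 11: from z(0) = b we get b = 3, and a·π/2 + 3 = 11 gives a = 16/π, so
    z(θ) = (16/π) θ + 3.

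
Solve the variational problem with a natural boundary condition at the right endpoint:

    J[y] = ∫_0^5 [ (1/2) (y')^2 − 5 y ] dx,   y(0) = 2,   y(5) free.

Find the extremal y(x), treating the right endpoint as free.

The Lagrangian L = (1/2) (y')^2 − 5 y gives
    ∂L/∂y = −5,   ∂L/∂y' = y'.
Euler-Lagrange: d/dx(y') − (−5) = 0, i.e. y'' + 5 = 0, so
    y(x) = −(5/2) x^2 + C1 x + C2.
Fixed left endpoint y(0) = 2 ⇒ C2 = 2.
The right endpoint x = 5 is free, so the natural (transversality) condition is ∂L/∂y' |_{x=5} = 0, i.e. y'(5) = 0.
Compute y'(x) = −5 x + C1, so y'(5) = −25 + C1 = 0 ⇒ C1 = 25.
Therefore the extremal is
    y(x) = −(5/2) x^2 + 25 x + 2.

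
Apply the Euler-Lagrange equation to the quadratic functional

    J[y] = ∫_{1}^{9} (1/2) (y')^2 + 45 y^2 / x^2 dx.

The Lagrangian is L = (1/2) (y')^2 + 45 y^2 / x^2.
Compute ∂L/∂y = 90y/x^2, ∂L/∂y' = y'.
The Euler-Lagrange equation d/dx(∂L/∂y') − ∂L/∂y = 0 reduces to
    y'' − 90/x^2 · y = 0  (x > 0).
Its general solution is
    y(x) = A x^10 + B x^(-9),
with A, B fixed by the endpoint conditions.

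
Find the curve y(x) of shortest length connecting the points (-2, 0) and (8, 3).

Arc-length functional: J[y] = ∫ sqrt(1 + (y')^2) dx.
Lagrangian L = sqrt(1 + (y')^2) has no explicit y dependence, so ∂L/∂y = 0 and the Euler-Lagrange equation gives
    d/dx( y' / sqrt(1 + (y')^2) ) = 0  ⇒  y' / sqrt(1 + (y')^2) = const.
Hence y' is constant, so y(x) is affine.
Fitting the endpoints (-2, 0) and (8, 3):
    slope m = (3 − 0) / (8 − (-2)) = 3/10,
    intercept c = 0 − m·(-2) = 3/5.
Extremal: y(x) = (3/10) x + 3/5.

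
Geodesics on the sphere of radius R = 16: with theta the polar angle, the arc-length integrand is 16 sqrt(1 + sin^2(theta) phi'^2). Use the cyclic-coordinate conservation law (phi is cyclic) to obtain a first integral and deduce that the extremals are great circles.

On the sphere of radius R = 16 with spherical coordinates (θ, φ), the induced metric is
    ds^2 = 256(dθ^2 + sin^2(θ) dφ^2).
Parameterise by θ; the arc-length functional is
    J[φ] = ∫ 16 sqrt(1 + sin^2(θ) (dφ/dθ)^2) dθ,
so L = 16 sqrt(1 + sin^2(θ) φ'^2). Compute
    ∂L/∂φ = 0  (L has no explicit φ dependence),
    ∂L/∂φ' = 16 sin^2(θ) φ' / sqrt(1 + sin^2(θ) φ'^2).
Since ∂L/∂φ = 0, the Euler-Lagrange equation
    d/dθ(∂L/∂φ') − ∂L/∂φ = 0
reduces to d/dθ(∂L/∂φ') = 0, i.e. the momentum conjugate to φ is conserved:
    16 sin^2(θ) φ' / sqrt(1 + sin^2(θ) φ'^2) = C.
The overall factor of 16 is constant, so dividing through gives Clairaut's relation sin^2(θ) φ' / sqrt(1 + sin^2(θ) φ'^2) = C' (with C' = C/16). Solving for φ' and integrating gives the great-circle family
    cot(θ) = A cos(φ − φ_0),
i.e. the intersection of the sphere with a plane through the origin. The two constants A and φ_0 (equivalently C and one phase) are fixed by the two endpoint conditions.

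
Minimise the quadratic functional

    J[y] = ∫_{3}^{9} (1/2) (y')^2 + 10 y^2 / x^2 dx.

The Lagrangian is L = (1/2) (y')^2 + 10 y^2 / x^2.
Compute ∂L/∂y = 20y/x^2, ∂L/∂y' = y'.
The Euler-Lagrange equation d/dx(∂L/∂y') − ∂L/∂y = 0 reduces to
    y'' − 20/x^2 · y = 0  (x > 0).
Its general solution is
    y(x) = A x^5 + B x^(-4),
with A, B fixed by the endpoint conditions.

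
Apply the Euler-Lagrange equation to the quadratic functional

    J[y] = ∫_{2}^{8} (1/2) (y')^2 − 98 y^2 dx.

The Lagrangian is L = (1/2) (y')^2 − 98 y^2.
Compute ∂L/∂y = -196y, ∂L/∂y' = y'.
The Euler-Lagrange equation d/dx(∂L/∂y') − ∂L/∂y = 0 reduces to
    y'' + 196 y = 0.
Its general solution is
    y(x) = A sin(14x) + B cos(14x),
with A, B fixed by the endpoint conditions.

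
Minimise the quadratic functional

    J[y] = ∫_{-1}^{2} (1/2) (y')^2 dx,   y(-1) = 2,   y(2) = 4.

The Lagrangian is L = (1/2) (y')^2.
Compute ∂L/∂y = 0, ∂L/∂y' = y'.
The Euler-Lagrange equation d/dx(∂L/∂y') − ∂L/∂y = 0 reduces to
    y'' = 0.
Its general solution is
    y(x) = A x + B,
with A, B fixed by the endpoint conditions.
Applying the endpoint conditions y(-1) = 2 and y(2) = 4: solve A·-1 + B = 2 and A·2 + B = 4. Subtracting gives A(2 − -1) = 4 − 2, so A = 2/3, and B = 2 − A·-1 = 8/3. Therefore
    y(x) = (2/3) x + 8/3.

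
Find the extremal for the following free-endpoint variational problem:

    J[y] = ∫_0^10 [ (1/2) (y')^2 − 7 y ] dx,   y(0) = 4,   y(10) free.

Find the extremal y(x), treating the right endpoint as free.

The Lagrangian L = (1/2) (y')^2 − 7 y gives
    ∂L/∂y = −7,   ∂L/∂y' = y'.
Euler-Lagrange: d/dx(y') − (−7) = 0, i.e. y'' + 7 = 0, so
    y(x) = −(7/2) x^2 + C1 x + C2.
Fixed left endpoint y(0) = 4 ⇒ C2 = 4.
The right endpoint x = 10 is free, so the natural (transversality) condition is ∂L/∂y' |_{x=10} = 0, i.e. y'(10) = 0.
Compute y'(x) = −7 x + C1, so y'(10) = −70 + C1 = 0 ⇒ C1 = 70.
Therefore the extremal is
    y(x) = −(7/2) x^2 + 70 x + 4.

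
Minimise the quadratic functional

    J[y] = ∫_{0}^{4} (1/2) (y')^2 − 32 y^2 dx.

The Lagrangian is L = (1/2) (y')^2 − 32 y^2.
Compute ∂L/∂y = -64y, ∂L/∂y' = y'.
The Euler-Lagrange equation d/dx(∂L/∂y') − ∂L/∂y = 0 reduces to
    y'' + 64 y = 0.
Its general solution is
    y(x) = A sin(8x) + B cos(8x),
with A, B fixed by the endpoint conditions.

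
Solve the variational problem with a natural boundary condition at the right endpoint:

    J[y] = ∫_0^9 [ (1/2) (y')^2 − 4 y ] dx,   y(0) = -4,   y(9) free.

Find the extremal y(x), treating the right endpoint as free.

The Lagrangian L = (1/2) (y')^2 − 4 y gives
    ∂L/∂y = −4,   ∂L/∂y' = y'.
Euler-Lagrange: d/dx(y') − (−4) = 0, i.e. y'' + 4 = 0, so
    y(x) = −(4/2) x^2 + C1 x + C2.
Fixed left endpoint y(0) = -4 ⇒ C2 = -4.
The right endpoint x = 9 is free, so the natural (transversality) condition is ∂L/∂y' |_{x=9} = 0, i.e. y'(9) = 0.
Compute y'(x) = −4 x + C1, so y'(9) = −36 + C1 = 0 ⇒ C1 = 36.
Therefore the extremal is
    y(x) = −2 x^2 + 36 x − 4.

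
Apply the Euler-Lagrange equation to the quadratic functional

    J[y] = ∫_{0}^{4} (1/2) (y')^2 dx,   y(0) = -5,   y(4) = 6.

The Lagrangian is L = (1/2) (y')^2.
Compute ∂L/∂y = 0, ∂L/∂y' = y'.
The Euler-Lagrange equation d/dx(∂L/∂y') − ∂L/∂y = 0 reduces to
    y'' = 0.
Its general solution is
    y(x) = A x + B,
with A, B fixed by the endpoint conditions.
Applying the endpoint conditions y(0) = -5 and y(4) = 6: solve A·0 + B = -5 and A·4 + B = 6. Subtracting gives A(4 − 0) = 6 − -5, so A = 11/4, and B = -5 − A·0 = -5. Therefore
    y(x) = (11/4) x - 5.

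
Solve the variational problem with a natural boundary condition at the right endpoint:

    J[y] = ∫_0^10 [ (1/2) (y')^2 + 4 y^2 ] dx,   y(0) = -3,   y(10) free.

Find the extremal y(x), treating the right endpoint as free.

The Lagrangian L = (1/2) (y')^2 + 4 y^2 gives
    ∂L/∂y = 8 y,   ∂L/∂y' = y'.
Euler-Lagrange: y'' − 8 y = 0.
With k = sqrt(8), the general solution is
    y(x) = A cosh(sqrt(8) x) + B sinh(sqrt(8) x).
Fixed left endpoint y(0) = -3 ⇒ A = -3.
The right endpoint x = 10 is free, so the natural (transversality) condition is ∂L/∂y' |_{x=10} = 0, i.e. y'(10) = 0.
Compute y'(x) = A k sinh(k x) + B k cosh(k x), so
    y'(10) = A k sinh(k·10) + B k cosh(k·10) = 0
    ⇒ B = −A tanh(k·10) = 3 tanh(sqrt(8)·10).
Therefore the extremal is
    y(x) = −3 cosh(sqrt(8) x) + 3 tanh(sqrt(8)·10) sinh(sqrt(8) x).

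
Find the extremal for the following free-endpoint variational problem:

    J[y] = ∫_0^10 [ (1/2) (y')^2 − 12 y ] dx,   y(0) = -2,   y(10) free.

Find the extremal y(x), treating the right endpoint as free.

The Lagrangian L = (1/2) (y')^2 − 12 y gives
    ∂L/∂y = −12,   ∂L/∂y' = y'.
Euler-Lagrange: d/dx(y') − (−12) = 0, i.e. y'' + 12 = 0, so
    y(x) = −(12/2) x^2 + C1 x + C2.
Fixed left endpoint y(0) = -2 ⇒ C2 = -2.
The right endpoint x = 10 is free, so the natural (transversality) condition is ∂L/∂y' |_{x=10} = 0, i.e. y'(10) = 0.
Compute y'(x) = −12 x + C1, so y'(10) = −120 + C1 = 0 ⇒ C1 = 120.
Therefore the extremal is
    y(x) = −6 x^2 + 120 x − 2.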